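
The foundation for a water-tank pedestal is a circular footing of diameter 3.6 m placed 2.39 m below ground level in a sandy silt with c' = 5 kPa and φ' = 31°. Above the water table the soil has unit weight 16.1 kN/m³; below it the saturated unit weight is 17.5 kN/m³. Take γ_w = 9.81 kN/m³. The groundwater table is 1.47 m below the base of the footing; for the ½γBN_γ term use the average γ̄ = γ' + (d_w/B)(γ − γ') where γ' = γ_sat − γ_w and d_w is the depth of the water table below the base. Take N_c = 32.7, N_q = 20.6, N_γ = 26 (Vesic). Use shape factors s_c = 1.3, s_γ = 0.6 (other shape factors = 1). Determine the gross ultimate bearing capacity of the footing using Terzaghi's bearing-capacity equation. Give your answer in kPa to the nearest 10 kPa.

q_ult ≈ 1320 kPa

q = γ·D_f = 16.1 × 2.39 = 38.479 kPa.
γ' = 7.69 kN/m³; averaging over the depth B below the base, γ̄ = γ' + (d_w/B)(γ − γ') = 11.124 kN/m³.
c·N_c·s_c = 5 × 32.7 × 1.3 = 212.55 kPa
q·N_q = 38.479 × 20.6 = 792.67 kPa
0.5·γ·B·N_γ·s_γ = 0.5 × 11.124 × 3.6 × 26 × 0.6 = 312.36 kPa
q_ult = 212.55 + 792.67 + 312.36 = 1317.6 kPa.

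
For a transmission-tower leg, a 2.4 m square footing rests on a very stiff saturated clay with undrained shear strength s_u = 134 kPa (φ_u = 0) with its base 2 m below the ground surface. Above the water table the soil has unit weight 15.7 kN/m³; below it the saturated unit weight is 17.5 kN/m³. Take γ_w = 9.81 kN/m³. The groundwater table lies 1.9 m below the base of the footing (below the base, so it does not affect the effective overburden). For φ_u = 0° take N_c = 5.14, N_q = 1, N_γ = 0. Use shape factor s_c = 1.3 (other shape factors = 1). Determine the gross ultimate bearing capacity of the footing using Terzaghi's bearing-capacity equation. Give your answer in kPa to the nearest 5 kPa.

q_ult ≈ 925 kPa

q = γ·D_f = 15.7 × 2 = 31.4 kPa.
c·N_c·s_c = 134 × 5.14 × 1.3 = 895.39 kPa
q·N_q = 31.4 × 1 = 31.4 kPa
q_ult = 895.39 + 31.4 = 926.79 kPa.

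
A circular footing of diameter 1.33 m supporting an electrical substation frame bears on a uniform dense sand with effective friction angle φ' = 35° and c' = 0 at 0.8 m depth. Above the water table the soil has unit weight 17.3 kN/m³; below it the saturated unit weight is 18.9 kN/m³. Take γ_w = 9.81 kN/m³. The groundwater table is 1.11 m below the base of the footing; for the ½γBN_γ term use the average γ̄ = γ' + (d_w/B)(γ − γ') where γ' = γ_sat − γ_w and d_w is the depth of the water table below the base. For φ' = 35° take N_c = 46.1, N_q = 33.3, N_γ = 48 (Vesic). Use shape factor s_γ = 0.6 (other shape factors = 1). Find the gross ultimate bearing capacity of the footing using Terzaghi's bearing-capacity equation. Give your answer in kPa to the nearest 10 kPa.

q = γ·D_f = 17.3 × 0.8 = 13.84 kPa.
γ' = 9.09 kN/m³; averaging over the depth B below the base, γ̄ = γ' + (d_w/B)(γ − γ') = 15.942 kN/m³.
q·N_q = 13.84 × 33.3 = 460.87 kPa
0.5·γ·B·N_γ·s_γ = 0.5 × 15.942 × 1.33 × 48 × 0.6 = 305.32 kPa
q_ult = 460.87 + 305.32 = 766.19 kPa.

q_ult ≈ 770 kPa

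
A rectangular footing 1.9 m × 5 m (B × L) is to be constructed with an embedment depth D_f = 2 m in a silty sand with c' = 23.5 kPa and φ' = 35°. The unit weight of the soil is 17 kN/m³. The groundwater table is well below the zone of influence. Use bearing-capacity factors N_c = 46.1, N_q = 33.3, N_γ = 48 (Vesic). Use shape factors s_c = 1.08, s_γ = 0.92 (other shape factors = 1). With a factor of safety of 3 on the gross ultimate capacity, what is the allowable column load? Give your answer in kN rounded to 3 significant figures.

P_all ≈ 9550 kN

q = γ·D_f = 17 × 2 = 34 kPa.
c·N_c·s_c = 23.5 × 46.1 × 1.08 = 1170 kPa
q·N_q = 34 × 33.3 = 1132.2 kPa
0.5·γ·B·N_γ·s_γ = 0.5 × 17 × 1.9 × 48 × 0.92 = 713.18 kPa
q_ult = 1170 + 1132.2 + 713.18 = 3015.4 kPa.
Gross allowable pressure q_all = 3015.4 / 3 = 1005.1 kPa.
Footing area = 9.5 m², so allowable column load = 1005.1 × 9.5 = 9548.8 kN.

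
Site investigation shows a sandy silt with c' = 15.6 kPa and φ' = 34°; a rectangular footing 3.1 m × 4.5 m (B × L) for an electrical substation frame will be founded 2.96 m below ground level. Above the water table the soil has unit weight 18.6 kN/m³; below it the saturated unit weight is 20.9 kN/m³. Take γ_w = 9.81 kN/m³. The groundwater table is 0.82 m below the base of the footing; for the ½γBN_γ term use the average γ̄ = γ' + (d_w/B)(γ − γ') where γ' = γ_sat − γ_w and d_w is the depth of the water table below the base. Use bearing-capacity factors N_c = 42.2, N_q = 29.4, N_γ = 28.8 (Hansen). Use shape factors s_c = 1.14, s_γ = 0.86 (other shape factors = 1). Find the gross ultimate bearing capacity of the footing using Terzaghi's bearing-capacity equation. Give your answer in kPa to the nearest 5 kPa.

q_ult ≈ 2870 kPa

q = γ·D_f = 18.6 × 2.96 = 55.056 kPa.
γ' = 11.09 kN/m³; averaging over the depth B below the base, γ̄ = γ' + (d_w/B)(γ − γ') = 13.077 kN/m³.
c·N_c·s_c = 15.6 × 42.2 × 1.14 = 750.48 kPa
q·N_q = 55.056 × 29.4 = 1618.6 kPa
0.5·γ·B·N_γ·s_γ = 0.5 × 13.077 × 3.1 × 28.8 × 0.86 = 502.01 kPa
q_ult = 750.48 + 1618.6 + 502.01 = 2871.1 kPa.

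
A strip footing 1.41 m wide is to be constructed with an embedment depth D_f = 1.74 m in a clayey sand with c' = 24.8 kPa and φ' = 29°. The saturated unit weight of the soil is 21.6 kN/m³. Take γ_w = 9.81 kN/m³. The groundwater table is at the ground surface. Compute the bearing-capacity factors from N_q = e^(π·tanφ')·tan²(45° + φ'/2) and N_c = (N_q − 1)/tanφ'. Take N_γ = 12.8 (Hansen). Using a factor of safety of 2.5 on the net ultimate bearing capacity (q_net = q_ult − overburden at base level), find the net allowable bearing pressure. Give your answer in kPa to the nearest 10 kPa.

N_q = e^(π·tan29°)·tan²(59.5°) = 16.44; N_c = (N_q − 1)/tanφ' = 27.86.
Water table at ground surface, so effective unit weight γ' = 21.6 − 9.81 = 11.79 kN/m³ is used throughout; overburden q = 11.79 × 1.74 = 20.515 kPa; the same γ' applies in the ½γBN_γ term.
Cohesion term c·N_c = 24.8 × 27.86 = 690.94 kPa; surcharge term q·N_q = 20.515 × 16.443 = 337.33 kPa; self-weight term 0.5·γ·B·N_γ = 0.5 × 11.79 × 1.41 × 12.8 = 106.39 kPa.
q_ult = 690.94 + 337.33 + 106.39 = 1134.7 kPa.
q_net = 1134.7 − 20.515 = 1114.1 kPa.
q_all(net) = 1114.1 / 2.5 = 445.66 kPa.

q_all(net) ≈ 450 kPa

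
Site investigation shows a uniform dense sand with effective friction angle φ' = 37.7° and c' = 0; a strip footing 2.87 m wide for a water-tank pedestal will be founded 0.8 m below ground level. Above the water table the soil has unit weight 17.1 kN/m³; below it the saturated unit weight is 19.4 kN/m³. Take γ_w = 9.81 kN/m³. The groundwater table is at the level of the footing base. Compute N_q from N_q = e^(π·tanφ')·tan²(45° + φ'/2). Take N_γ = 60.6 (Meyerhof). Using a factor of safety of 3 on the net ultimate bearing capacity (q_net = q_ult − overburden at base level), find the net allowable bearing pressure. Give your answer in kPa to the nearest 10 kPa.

N_q = e^(π·tan37.7°)·tan²(63.85°) = 47.03.
Effective surcharge at the founding depth q = γ·D_f = 17.1 × 0.8 = 13.68 kPa.
The water table coincides with the base, so in the self-weight term γ → γ' = 9.59 kN/m³.
q_ult = q·N_q + 0.5·γ·B·N_γ
     = 13.68 × 47.031 + 0.5 × 9.59 × 2.87 × 60.6
     = 643.39 + 833.96 = 1477.3 kPa.
q_net = 1477.3 − 13.68 = 1463.7 kPa.
q_all(net) = 1463.7 / 3 = 487.89 kPa.

q_all(net) ≈ 490 kPa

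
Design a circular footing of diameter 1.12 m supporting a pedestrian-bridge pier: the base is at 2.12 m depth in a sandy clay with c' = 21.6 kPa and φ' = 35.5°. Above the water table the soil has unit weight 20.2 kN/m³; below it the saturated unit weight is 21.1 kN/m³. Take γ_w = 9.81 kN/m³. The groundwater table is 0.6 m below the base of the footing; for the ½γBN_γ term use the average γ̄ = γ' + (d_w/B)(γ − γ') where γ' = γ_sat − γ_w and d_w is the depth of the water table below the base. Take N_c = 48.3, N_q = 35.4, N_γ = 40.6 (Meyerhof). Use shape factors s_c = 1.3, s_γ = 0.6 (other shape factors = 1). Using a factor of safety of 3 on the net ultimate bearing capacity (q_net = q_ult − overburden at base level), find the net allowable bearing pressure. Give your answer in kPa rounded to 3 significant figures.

q_all(net) ≈ 1020 kPa

Effective surcharge at the founding depth q = γ·D_f = 20.2 × 2.12 = 42.824 kPa.
With d_w = 0.6 m < B, γ̄ = 11.29 + (0.6/1.12) × (20.2 − 11.29) = 16.063 kN/m³.
q_ult = c·N_c·s_c + q·N_q + 0.5·γ·B·N_γ·s_γ
     = 21.6 × 48.3 × 1.3 + 42.824 × 35.4 + 0.5 × 16.063 × 1.12 × 40.6 × 0.6
     = 1356.3 + 1516 + 219.13 = 3091.4 kPa.
q_net = 3091.4 − 42.824 = 3048.5 kPa.
q_all(net) = 3048.5 / 3 = 1016.2 kPa.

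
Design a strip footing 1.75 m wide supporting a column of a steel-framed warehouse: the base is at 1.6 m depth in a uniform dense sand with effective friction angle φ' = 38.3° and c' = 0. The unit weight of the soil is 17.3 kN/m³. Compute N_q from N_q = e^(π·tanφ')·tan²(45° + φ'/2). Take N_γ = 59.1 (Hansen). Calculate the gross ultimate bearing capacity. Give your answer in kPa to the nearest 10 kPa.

q_ult ≈ 2300 kPa

tan38.3° = 0.7898, so N_q = e^(π×0.7898)·tan²(64.15°) = 11.954 × 4.26 = 50.93.
Overburden at base level: q = 17.3 × 1.6 = 27.68 kPa.
Surcharge term q·N_q = 27.68 × 50.926 = 1409.6 kPa; self-weight term 0.5·γ·B·N_γ = 0.5 × 17.3 × 1.75 × 59.1 = 894.63 kPa.
q_ult = 1409.6 + 894.63 = 2304.3 kPa.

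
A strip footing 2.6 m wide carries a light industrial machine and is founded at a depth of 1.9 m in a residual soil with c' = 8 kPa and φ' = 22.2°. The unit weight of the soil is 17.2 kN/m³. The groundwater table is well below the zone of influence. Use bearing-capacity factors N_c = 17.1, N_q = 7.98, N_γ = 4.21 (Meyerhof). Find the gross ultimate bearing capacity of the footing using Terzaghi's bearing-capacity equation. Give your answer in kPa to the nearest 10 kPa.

Overburden at base level: q = 17.2 × 1.9 = 32.68 kPa.
Cohesion term c·N_c = 8 × 17.1 = 136.8 kPa; surcharge term q·N_q = 32.68 × 7.98 = 260.79 kPa; self-weight term 0.5·γ·B·N_γ = 0.5 × 17.2 × 2.6 × 4.21 = 94.136 kPa.
q_ult = 136.8 + 260.79 + 94.136 = 491.72 kPa.

q_ult ≈ 490 kPa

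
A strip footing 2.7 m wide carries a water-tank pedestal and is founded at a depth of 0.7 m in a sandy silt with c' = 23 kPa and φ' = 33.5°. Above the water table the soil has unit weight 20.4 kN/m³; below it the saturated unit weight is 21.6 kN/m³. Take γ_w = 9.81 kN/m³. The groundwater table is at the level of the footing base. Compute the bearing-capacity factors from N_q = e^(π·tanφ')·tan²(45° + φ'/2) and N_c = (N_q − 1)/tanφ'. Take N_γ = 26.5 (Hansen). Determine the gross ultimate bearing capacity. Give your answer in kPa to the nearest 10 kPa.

q_ult ≈ 1750 kPa

tan33.5° = 0.6619, so N_q = e^(π×0.6619)·tan²(61.75°) = 7.999 × 3.464 = 27.71.
N_c = (27.71 − 1)/tan33.5° = 40.35.
Overburden at base level: q = 20.4 × 0.7 = 14.28 kPa.
Below the base the soil is submerged, so the ½γBN_γ term uses γ' = 21.6 − 9.81 = 11.79 kN/m³.
Cohesion term c·N_c = 23 × 40.351 = 928.06 kPa; surcharge term q·N_q = 14.28 × 27.707 = 395.66 kPa; self-weight term 0.5·γ·B·N_γ = 0.5 × 11.79 × 2.7 × 26.5 = 421.79 kPa.
q_ult = 928.06 + 395.66 + 421.79 = 1745.5 kPa.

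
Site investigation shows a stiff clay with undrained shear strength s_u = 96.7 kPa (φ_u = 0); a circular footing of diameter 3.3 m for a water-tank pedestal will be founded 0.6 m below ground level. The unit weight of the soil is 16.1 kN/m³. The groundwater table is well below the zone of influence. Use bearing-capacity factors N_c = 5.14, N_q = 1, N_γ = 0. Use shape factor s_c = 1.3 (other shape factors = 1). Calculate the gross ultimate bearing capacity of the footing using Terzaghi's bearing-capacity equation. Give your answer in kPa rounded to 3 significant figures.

Effective surcharge at the founding depth q = γ·D_f = 16.1 × 0.6 = 9.66 kPa.
q_ult = c·N_c·s_c + q·N_q
     = 96.7 × 5.14 × 1.3 + 9.66 × 1
     = 646.15 + 9.66 = 655.81 kPa.

q_ult ≈ 656 kPa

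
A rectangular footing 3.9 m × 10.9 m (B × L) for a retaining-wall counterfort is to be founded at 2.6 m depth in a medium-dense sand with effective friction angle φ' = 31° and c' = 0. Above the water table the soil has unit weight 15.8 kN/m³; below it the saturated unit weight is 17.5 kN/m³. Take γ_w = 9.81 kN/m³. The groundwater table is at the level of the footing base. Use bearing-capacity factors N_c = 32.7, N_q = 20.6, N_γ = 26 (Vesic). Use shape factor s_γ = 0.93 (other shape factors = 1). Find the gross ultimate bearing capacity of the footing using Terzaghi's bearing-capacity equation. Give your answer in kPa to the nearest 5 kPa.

q_ult ≈ 1210 kPa

q = γ·D_f = 15.8 × 2.6 = 41.08 kPa.
For the ½γBN_γ term take γ' = 17.5 − 9.81 = 7.69 kN/m³ (soil below base is submerged).
q·N_q = 41.08 × 20.6 = 846.25 kPa
0.5·γ·B·N_γ·s_γ = 0.5 × 7.69 × 3.9 × 26 × 0.93 = 362.59 kPa
q_ult = 846.25 + 362.59 = 1208.8 kPa.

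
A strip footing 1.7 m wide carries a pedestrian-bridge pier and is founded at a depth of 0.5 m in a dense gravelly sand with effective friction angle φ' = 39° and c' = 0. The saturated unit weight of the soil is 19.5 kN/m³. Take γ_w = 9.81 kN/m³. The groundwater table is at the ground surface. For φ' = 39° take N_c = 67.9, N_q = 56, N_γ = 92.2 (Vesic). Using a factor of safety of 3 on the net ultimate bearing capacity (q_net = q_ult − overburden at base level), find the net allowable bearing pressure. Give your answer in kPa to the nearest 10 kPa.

With the water table at the surface the whole profile is submerged: γ' = 19.5 − 9.81 = 9.69 kN/m³, so q = γ'·D_f = 4.845 kPa; the same γ' applies in the ½γBN_γ term.
q_ult = q·N_q + 0.5·γ·B·N_γ
     = 4.845 × 56 + 0.5 × 9.69 × 1.7 × 92.2
     = 271.32 + 759.41 = 1030.7 kPa.
q_net = 1030.7 − 4.845 = 1025.9 kPa.
q_all(net) = 1025.9 / 3 = 341.96 kPa.

q_all(net) ≈ 340 kPa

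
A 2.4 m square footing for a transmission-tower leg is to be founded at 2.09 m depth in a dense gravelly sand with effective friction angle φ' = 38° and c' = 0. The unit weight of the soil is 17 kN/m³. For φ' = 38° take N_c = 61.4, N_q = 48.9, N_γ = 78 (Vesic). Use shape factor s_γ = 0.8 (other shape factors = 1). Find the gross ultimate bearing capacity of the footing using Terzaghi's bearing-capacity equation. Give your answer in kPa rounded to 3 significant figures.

Overburden at base level: q = 17 × 2.09 = 35.53 kPa.
Surcharge term q·N_q = 35.53 × 48.9 = 1737.4 kPa; self-weight term 0.5·γ·B·N_γ·s_γ = 0.5 × 17 × 2.4 × 78 × 0.8 = 1273 kPa.
q_ult = 1737.4 + 1273 = 3010.4 kPa.

q_ult ≈ 3010 kPa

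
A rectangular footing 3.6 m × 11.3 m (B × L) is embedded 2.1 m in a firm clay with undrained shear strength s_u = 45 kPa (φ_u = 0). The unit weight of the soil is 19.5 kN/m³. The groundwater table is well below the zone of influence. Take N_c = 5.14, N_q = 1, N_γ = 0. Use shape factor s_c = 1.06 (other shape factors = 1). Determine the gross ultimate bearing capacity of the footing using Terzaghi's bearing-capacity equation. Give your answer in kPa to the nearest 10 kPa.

Effective surcharge at the founding depth q = γ·D_f = 19.5 × 2.1 = 40.95 kPa.
q_ult = c·N_c·s_c + q·N_q
     = 45 × 5.14 × 1.06 + 40.95 × 1
     = 245.18 + 40.95 = 286.13 kPa.

q_ult ≈ 290 kPa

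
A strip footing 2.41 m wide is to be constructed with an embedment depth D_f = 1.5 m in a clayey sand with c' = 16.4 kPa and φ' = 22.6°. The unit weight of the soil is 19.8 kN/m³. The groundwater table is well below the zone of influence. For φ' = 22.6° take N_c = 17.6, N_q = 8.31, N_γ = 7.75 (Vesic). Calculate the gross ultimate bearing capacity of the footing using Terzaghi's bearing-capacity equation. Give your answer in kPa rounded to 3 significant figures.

q = γ·D_f = 19.8 × 1.5 = 29.7 kPa.
c·N_c = 16.4 × 17.6 = 288.64 kPa
q·N_q = 29.7 × 8.31 = 246.81 kPa
0.5·γ·B·N_γ = 0.5 × 19.8 × 2.41 × 7.75 = 184.91 kPa
q_ult = 288.64 + 246.81 + 184.91 = 720.35 kPa.

q_ult ≈ 720 kPa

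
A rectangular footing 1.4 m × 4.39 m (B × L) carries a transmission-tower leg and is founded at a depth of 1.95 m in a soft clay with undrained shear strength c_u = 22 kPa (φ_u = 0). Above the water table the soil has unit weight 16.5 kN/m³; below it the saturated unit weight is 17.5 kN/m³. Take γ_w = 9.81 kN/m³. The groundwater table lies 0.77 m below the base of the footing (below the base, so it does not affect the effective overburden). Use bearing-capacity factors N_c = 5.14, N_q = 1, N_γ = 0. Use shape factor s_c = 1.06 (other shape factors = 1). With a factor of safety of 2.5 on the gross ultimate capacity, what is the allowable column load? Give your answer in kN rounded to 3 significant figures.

Overburden at base level: q = 16.5 × 1.95 = 32.175 kPa.
Cohesion term c·N_c·s_c = 22 × 5.14 × 1.06 = 119.86 kPa; surcharge term q·N_q = 32.175 × 1 = 32.175 kPa.
q_ult = 119.86 + 32.175 = 152.04 kPa.
Gross allowable pressure q_all = 152.04 / 2.5 = 60.816 kPa.
Footing area = 6.146 m², so allowable column load = 60.816 × 6.146 = 373.77 kN.

P_all ≈ 374 kN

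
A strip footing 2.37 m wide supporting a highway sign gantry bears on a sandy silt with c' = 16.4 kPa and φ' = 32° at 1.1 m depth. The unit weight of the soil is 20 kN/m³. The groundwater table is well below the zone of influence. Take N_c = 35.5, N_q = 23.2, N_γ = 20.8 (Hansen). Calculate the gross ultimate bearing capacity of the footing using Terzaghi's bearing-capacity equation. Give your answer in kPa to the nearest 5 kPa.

Overburden at base level: q = 20 × 1.1 = 22 kPa.
Cohesion term c·N_c = 16.4 × 35.5 = 582.2 kPa; surcharge term q·N_q = 22 × 23.2 = 510.4 kPa; self-weight term 0.5·γ·B·N_γ = 0.5 × 20 × 2.37 × 20.8 = 492.96 kPa.
q_ult = 582.2 + 510.4 + 492.96 = 1585.6 kPa.

q_ult ≈ 1585 kPa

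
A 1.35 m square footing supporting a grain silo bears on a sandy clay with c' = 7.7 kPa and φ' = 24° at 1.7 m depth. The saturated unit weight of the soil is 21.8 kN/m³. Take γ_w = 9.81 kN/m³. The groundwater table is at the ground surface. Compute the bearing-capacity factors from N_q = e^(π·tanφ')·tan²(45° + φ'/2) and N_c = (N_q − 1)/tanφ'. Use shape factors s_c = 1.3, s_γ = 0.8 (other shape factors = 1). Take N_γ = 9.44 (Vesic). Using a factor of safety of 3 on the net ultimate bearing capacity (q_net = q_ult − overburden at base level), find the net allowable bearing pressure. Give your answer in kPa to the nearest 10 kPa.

N_q = e^(π·tan24°)·tan²(57°) = 9.6; N_c = (N_q − 1)/tanφ' = 19.32.
γ' = 21.8 − 9.81 = 11.99 kN/m³ (submerged throughout). q = 11.99 × 1.7 = 20.383 kPa; the same γ' applies in the ½γBN_γ term.
c·N_c·s_c = 7.7 × 19.324 × 1.3 = 193.43 kPa
q·N_q = 20.383 × 9.6034 = 195.75 kPa
0.5·γ·B·N_γ·s_γ = 0.5 × 11.99 × 1.35 × 9.44 × 0.8 = 61.12 kPa
q_ult = 193.43 + 195.75 + 61.12 = 450.29 kPa.
q_net = 450.29 − 20.383 = 429.91 kPa.
q_all(net) = 429.91 / 3 = 143.3 kPa.

q_all(net) ≈ 140 kPa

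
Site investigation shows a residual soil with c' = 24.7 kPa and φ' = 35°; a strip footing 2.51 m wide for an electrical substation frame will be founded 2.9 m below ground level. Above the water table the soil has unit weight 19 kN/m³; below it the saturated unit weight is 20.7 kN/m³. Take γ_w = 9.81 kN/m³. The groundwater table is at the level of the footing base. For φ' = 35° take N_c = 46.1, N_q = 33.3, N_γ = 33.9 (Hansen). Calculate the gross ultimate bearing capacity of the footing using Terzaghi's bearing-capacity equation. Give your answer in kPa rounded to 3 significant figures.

q_ult ≈ 3440 kPa

q = γ·D_f = 19 × 2.9 = 55.1 kPa.
For the ½γBN_γ term take γ' = 20.7 − 9.81 = 10.89 kN/m³ (soil below base is submerged).
c·N_c = 24.7 × 46.1 = 1138.7 kPa
q·N_q = 55.1 × 33.3 = 1834.8 kPa
0.5·γ·B·N_γ = 0.5 × 10.89 × 2.51 × 33.9 = 463.31 kPa
q_ult = 1138.7 + 1834.8 + 463.31 = 3436.8 kPa.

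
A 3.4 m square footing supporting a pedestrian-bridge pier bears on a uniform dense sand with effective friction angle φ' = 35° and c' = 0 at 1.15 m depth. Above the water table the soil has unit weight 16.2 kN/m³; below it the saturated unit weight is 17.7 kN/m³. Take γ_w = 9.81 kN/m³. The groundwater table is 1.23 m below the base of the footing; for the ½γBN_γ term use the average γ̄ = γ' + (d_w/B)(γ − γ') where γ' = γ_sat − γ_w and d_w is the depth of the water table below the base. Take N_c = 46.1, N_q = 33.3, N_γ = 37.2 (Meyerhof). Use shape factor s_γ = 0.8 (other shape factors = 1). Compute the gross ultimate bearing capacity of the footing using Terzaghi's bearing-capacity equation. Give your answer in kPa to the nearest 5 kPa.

q_ult ≈ 1170 kPa

q = γ·D_f = 16.2 × 1.15 = 18.63 kPa.
γ' = 7.89 kN/m³; averaging over the depth B below the base, γ̄ = γ' + (d_w/B)(γ − γ') = 10.896 kN/m³.
q·N_q = 18.63 × 33.3 = 620.38 kPa
0.5·γ·B·N_γ·s_γ = 0.5 × 10.896 × 3.4 × 37.2 × 0.8 = 551.26 kPa
q_ult = 620.38 + 551.26 = 1171.6 kPa.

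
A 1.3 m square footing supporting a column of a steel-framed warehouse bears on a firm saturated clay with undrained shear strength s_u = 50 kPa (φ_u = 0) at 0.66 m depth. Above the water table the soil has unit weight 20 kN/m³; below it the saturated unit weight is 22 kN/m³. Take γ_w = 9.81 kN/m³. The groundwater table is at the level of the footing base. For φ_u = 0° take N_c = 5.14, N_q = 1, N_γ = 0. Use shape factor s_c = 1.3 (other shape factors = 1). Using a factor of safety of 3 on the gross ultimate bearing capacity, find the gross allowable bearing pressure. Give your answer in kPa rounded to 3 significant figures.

q_all ≈ 116 kPa

Overburden at base level: q = 20 × 0.66 = 13.2 kPa.
Cohesion term c·N_c·s_c = 50 × 5.14 × 1.3 = 334.1 kPa; surcharge term q·N_q = 13.2 × 1 = 13.2 kPa.
q_ult = 334.1 + 13.2 = 347.3 kPa.
q_all = 347.3 / 3 = 115.77 kPa.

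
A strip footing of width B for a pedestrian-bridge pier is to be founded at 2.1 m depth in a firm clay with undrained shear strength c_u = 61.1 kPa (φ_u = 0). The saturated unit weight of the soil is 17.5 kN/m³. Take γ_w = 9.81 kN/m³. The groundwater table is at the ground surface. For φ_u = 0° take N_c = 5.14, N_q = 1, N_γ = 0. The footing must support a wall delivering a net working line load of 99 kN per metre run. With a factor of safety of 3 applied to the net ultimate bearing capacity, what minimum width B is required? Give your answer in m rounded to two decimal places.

B = 0.95 m

γ' = 17.5 − 9.81 = 7.69 kN/m³ (submerged throughout). q = 7.69 × 2.1 = 16.149 kPa.
c·N_c = 61.1 × 5.14 = 314.05 kPa
q·N_q = 16.149 × 1 = 16.149 kPa
q_ult = 314.05 + 16.149 = 330.2 kPa.
For φ = 0 the ½γBN_γ term vanishes, so q_ult is independent of B. q_net = 330.2 − 16.149 = 314.05 kPa; q_all(net) = 314.05/3 = 104.68 kPa.
Required width B = w / q_all(net) = 99 / 104.68 = 0.946 m.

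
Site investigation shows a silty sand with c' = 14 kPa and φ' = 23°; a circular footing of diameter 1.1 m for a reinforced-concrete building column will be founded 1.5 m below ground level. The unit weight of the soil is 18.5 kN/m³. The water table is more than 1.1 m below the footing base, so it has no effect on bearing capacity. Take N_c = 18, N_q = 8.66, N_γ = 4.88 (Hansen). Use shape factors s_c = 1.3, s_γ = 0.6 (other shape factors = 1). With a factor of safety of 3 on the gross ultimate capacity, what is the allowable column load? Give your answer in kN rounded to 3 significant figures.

P_all ≈ 189 kN

Effective surcharge at the founding depth q = γ·D_f = 18.5 × 1.5 = 27.75 kPa.
q_ult = c·N_c·s_c + q·N_q + 0.5·γ·B·N_γ·s_γ
     = 14 × 18 × 1.3 + 27.75 × 8.66 + 0.5 × 18.5 × 1.1 × 4.88 × 0.6
     = 327.6 + 240.31 + 29.792 = 597.71 kPa.
Gross allowable pressure q_all = 597.71 / 3 = 199.24 kPa.
Footing area = 0.9503 m², so allowable column load = 199.24 × 0.9503 = 189.33 kN.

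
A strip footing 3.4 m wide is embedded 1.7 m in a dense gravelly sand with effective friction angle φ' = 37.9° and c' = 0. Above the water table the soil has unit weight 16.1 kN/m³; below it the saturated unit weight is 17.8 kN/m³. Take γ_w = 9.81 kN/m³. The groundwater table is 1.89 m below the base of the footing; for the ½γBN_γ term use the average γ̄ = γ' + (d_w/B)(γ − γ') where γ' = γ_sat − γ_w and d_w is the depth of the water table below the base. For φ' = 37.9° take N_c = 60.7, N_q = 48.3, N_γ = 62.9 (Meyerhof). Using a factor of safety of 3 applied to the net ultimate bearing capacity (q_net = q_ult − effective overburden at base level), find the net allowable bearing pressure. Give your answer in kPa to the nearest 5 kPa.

Effective surcharge at the founding depth q = γ·D_f = 16.1 × 1.7 = 27.37 kPa.
With d_w = 1.89 m < B, γ̄ = 7.99 + (1.89/3.4) × (16.1 − 7.99) = 12.498 kN/m³.
q_ult = q·N_q + 0.5·γ·B·N_γ
     = 27.37 × 48.3 + 0.5 × 12.498 × 3.4 × 62.9
     = 1322 + 1336.4 = 2658.4 kPa.
Net ultimate: q_net = 2658.4 − 27.37 = 2631 kPa.
q_all(net) = 2631 / 3 = 877.01 kPa.

q_all(net) ≈ 875 kPa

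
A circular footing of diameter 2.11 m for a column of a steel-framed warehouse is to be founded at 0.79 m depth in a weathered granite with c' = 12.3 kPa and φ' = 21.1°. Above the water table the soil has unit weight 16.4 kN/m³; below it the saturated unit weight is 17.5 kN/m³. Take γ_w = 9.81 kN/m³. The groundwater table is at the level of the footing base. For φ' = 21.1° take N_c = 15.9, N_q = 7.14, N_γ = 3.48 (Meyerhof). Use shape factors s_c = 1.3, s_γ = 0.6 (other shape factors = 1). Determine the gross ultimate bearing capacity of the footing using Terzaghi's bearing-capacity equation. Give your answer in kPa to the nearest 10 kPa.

Overburden at base level: q = 16.4 × 0.79 = 12.956 kPa.
Below the base the soil is submerged, so the ½γBN_γ term uses γ' = 17.5 − 9.81 = 7.69 kN/m³.
Cohesion term c·N_c·s_c = 12.3 × 15.9 × 1.3 = 254.24 kPa; surcharge term q·N_q = 12.956 × 7.14 = 92.506 kPa; self-weight term 0.5·γ·B·N_γ·s_γ = 0.5 × 7.69 × 2.11 × 3.48 × 0.6 = 16.94 kPa.
q_ult = 254.24 + 92.506 + 16.94 = 363.69 kPa.

q_ult ≈ 360 kPa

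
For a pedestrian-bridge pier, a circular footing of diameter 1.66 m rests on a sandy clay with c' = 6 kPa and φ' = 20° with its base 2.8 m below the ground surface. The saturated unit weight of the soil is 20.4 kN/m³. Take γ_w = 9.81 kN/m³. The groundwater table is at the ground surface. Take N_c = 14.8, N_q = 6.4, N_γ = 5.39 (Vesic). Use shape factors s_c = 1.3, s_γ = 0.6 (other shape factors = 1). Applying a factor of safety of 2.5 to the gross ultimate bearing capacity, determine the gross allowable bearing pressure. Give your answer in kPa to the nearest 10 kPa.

q_all ≈ 130 kPa

With the water table at the surface the whole profile is submerged: γ' = 20.4 − 9.81 = 10.59 kN/m³, so q = γ'·D_f = 29.652 kPa; the same γ' applies in the ½γBN_γ term.
q_ult = c·N_c·s_c + q·N_q + 0.5·γ·B·N_γ·s_γ
     = 6 × 14.8 × 1.3 + 29.652 × 6.4 + 0.5 × 10.59 × 1.66 × 5.39 × 0.6
     = 115.44 + 189.77 + 28.426 = 333.64 kPa.
q_all = q_ult / FS = 333.64 / 2.5 = 133.46 kPa.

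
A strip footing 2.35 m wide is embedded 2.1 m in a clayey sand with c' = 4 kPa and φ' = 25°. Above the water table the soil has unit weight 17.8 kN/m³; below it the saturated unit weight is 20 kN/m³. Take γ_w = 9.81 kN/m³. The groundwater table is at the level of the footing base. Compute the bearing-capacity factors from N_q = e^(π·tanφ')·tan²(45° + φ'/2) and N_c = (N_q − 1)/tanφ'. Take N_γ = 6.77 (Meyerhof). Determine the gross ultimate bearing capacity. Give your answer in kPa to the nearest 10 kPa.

q_ult ≈ 560 kPa

tan25° = 0.4663, so N_q = e^(π×0.4663)·tan²(57.5°) = 4.327 × 2.464 = 10.66.
N_c = (10.66 − 1)/tan25° = 20.72.
Overburden at base level: q = 17.8 × 2.1 = 37.38 kPa.
Below the base the soil is submerged, so the ½γBN_γ term uses γ' = 20 − 9.81 = 10.19 kN/m³.
Cohesion term c·N_c = 4 × 20.721 = 82.882 kPa; surcharge term q·N_q = 37.38 × 10.662 = 398.55 kPa; self-weight term 0.5·γ·B·N_γ = 0.5 × 10.19 × 2.35 × 6.77 = 81.059 kPa.
q_ult = 82.882 + 398.55 + 81.059 = 562.49 kPa.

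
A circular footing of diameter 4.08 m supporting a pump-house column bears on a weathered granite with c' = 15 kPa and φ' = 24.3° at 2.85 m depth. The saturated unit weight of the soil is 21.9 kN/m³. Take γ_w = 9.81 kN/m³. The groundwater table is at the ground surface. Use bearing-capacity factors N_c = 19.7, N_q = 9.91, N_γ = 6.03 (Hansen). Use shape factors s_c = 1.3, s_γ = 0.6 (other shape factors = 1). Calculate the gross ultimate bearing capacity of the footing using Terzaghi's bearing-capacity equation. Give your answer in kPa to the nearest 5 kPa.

q_ult ≈ 815 kPa

γ' = 21.9 − 9.81 = 12.09 kN/m³ (submerged throughout). q = 12.09 × 2.85 = 34.456 kPa; the same γ' applies in the ½γBN_γ term.
c·N_c·s_c = 15 × 19.7 × 1.3 = 384.15 kPa
q·N_q = 34.456 × 9.91 = 341.46 kPa
0.5·γ·B·N_γ·s_γ = 0.5 × 12.09 × 4.08 × 6.03 × 0.6 = 89.233 kPa
q_ult = 384.15 + 341.46 + 89.233 = 814.85 kPa.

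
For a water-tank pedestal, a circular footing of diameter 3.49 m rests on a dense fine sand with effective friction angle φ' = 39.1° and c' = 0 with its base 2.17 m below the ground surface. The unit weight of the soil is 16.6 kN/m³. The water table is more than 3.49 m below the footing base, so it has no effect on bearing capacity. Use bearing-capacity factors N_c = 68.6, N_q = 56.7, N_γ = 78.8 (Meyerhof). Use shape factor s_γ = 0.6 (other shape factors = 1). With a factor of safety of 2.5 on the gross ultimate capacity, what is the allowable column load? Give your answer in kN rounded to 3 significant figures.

P_all ≈ 13100 kN

q = γ·D_f = 16.6 × 2.17 = 36.022 kPa.
q·N_q = 36.022 × 56.7 = 2042.4 kPa
0.5·γ·B·N_γ·s_γ = 0.5 × 16.6 × 3.49 × 78.8 × 0.6 = 1369.6 kPa
q_ult = 2042.4 + 1369.6 = 3412 kPa.
Gross allowable pressure q_all = 3412 / 2.5 = 1364.8 kPa.
Footing area = 9.5662 m², so allowable column load = 1364.8 × 9.5662 = 13056 kN.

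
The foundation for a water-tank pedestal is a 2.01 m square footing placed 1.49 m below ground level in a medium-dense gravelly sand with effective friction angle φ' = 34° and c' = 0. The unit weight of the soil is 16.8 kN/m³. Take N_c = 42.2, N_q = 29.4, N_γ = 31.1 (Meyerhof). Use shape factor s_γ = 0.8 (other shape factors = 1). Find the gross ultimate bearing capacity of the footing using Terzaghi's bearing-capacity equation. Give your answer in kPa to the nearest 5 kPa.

q_ult ≈ 1155 kPa

Overburden at base level: q = 16.8 × 1.49 = 25.032 kPa.
Surcharge term q·N_q = 25.032 × 29.4 = 735.94 kPa; self-weight term 0.5·γ·B·N_γ·s_γ = 0.5 × 16.8 × 2.01 × 31.1 × 0.8 = 420.07 kPa.
q_ult = 735.94 + 420.07 = 1156 kPa.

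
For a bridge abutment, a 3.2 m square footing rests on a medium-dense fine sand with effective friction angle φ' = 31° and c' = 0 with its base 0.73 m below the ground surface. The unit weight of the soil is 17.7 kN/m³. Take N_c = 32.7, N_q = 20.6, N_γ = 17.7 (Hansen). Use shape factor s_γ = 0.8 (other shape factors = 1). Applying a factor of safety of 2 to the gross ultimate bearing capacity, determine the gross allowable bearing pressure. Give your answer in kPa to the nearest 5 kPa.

q = γ·D_f = 17.7 × 0.73 = 12.921 kPa.
q·N_q = 12.921 × 20.6 = 266.17 kPa
0.5·γ·B·N_γ·s_γ = 0.5 × 17.7 × 3.2 × 17.7 × 0.8 = 401.01 kPa
q_ult = 266.17 + 401.01 = 667.18 kPa.
q_all = q_ult / FS = 667.18 / 2 = 333.59 kPa.

q_all ≈ 335 kPa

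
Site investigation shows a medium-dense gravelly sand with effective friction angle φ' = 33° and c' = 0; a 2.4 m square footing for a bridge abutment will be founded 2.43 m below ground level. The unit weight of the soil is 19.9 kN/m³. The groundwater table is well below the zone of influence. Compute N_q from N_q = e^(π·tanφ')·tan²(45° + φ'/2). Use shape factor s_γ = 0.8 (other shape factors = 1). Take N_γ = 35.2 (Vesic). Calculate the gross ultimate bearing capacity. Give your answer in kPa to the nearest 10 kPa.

tan33° = 0.6494, so N_q = e^(π×0.6494)·tan²(61.5°) = 7.692 × 3.392 = 26.09.
Effective surcharge at the founding depth q = γ·D_f = 19.9 × 2.43 = 48.357 kPa.
q_ult = q·N_q + 0.5·γ·B·N_γ·s_γ
     = 48.357 × 26.092 + 0.5 × 19.9 × 2.4 × 35.2 × 0.8
     = 1261.7 + 672.46 = 1934.2 kPa.

q_ult ≈ 1930 kPa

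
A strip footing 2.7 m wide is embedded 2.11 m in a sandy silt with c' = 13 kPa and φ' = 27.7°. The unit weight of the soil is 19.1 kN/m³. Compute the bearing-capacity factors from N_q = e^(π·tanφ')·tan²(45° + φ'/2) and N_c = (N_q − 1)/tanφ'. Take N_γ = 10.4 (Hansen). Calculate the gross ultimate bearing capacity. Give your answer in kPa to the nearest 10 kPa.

tan27.7° = 0.525, so N_q = e^(π×0.525)·tan²(58.85°) = 5.204 × 2.737 = 14.24.
N_c = (14.24 − 1)/tan27.7° = 25.23.
Overburden at base level: q = 19.1 × 2.11 = 40.301 kPa.
Cohesion term c·N_c = 13 × 25.226 = 327.93 kPa; surcharge term q·N_q = 40.301 × 14.244 = 574.03 kPa; self-weight term 0.5·γ·B·N_γ = 0.5 × 19.1 × 2.7 × 10.4 = 268.16 kPa.
q_ult = 327.93 + 574.03 + 268.16 = 1170.1 kPa.

q_ult ≈ 1170 kPa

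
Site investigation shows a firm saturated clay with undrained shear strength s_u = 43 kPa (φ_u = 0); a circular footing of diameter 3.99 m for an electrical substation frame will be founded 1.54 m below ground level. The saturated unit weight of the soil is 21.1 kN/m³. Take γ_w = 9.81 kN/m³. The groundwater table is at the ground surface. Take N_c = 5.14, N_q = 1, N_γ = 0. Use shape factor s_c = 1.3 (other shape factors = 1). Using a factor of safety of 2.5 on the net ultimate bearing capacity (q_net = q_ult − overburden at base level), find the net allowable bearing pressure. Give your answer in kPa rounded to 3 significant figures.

q_all(net) ≈ 115 kPa

With the water table at the surface the whole profile is submerged: γ' = 21.1 − 9.81 = 11.29 kN/m³, so q = γ'·D_f = 17.387 kPa.
q_ult = c·N_c·s_c + q·N_q
     = 43 × 5.14 × 1.3 + 17.387 × 1
     = 287.33 + 17.387 = 304.71 kPa.
q_net = 304.71 − 17.387 = 287.33 kPa.
q_all(net) = 287.33 / 2.5 = 114.93 kPa.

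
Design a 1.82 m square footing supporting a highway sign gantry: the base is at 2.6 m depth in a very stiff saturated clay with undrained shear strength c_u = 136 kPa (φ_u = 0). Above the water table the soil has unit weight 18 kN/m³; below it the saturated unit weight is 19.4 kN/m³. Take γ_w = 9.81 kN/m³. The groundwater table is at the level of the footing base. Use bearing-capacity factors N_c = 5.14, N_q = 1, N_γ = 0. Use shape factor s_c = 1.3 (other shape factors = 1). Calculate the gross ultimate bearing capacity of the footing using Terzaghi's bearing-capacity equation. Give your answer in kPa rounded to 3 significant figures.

q_ult ≈ 956 kPa

Effective surcharge at the founding depth q = γ·D_f = 18 × 2.6 = 46.8 kPa.
q_ult = c·N_c·s_c + q·N_q
     = 136 × 5.14 × 1.3 + 46.8 × 1
     = 908.75 + 46.8 = 955.55 kPa.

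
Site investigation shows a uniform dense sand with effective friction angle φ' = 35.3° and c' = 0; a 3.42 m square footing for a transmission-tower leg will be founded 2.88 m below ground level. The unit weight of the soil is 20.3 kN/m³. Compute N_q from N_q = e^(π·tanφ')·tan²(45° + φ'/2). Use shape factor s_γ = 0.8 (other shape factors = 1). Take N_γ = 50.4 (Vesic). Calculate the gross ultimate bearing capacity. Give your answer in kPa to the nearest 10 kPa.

tan35.3° = 0.708, so N_q = e^(π×0.708)·tan²(62.65°) = 9.248 × 3.738 = 34.57.
q = γ·D_f = 20.3 × 2.88 = 58.464 kPa.
q·N_q = 58.464 × 34.565 = 2020.8 kPa
0.5·γ·B·N_γ·s_γ = 0.5 × 20.3 × 3.42 × 50.4 × 0.8 = 1399.6 kPa
q_ult = 2020.8 + 1399.6 = 3420.5 kPa.

q_ult ≈ 3420 kPa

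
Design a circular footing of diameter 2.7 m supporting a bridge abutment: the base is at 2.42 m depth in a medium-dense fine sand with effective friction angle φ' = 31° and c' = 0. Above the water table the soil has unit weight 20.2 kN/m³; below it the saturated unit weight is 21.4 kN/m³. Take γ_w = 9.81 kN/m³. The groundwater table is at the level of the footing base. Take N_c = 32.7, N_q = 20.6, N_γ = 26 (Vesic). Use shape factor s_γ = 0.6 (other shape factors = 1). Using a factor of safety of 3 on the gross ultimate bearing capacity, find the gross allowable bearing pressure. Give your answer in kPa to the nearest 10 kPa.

q_all ≈ 420 kPa

q = γ·D_f = 20.2 × 2.42 = 48.884 kPa.
For the ½γBN_γ term take γ' = 21.4 − 9.81 = 11.59 kN/m³ (soil below base is submerged).
q·N_q = 48.884 × 20.6 = 1007 kPa
0.5·γ·B·N_γ·s_γ = 0.5 × 11.59 × 2.7 × 26 × 0.6 = 244.09 kPa
q_ult = 1007 + 244.09 = 1251.1 kPa.
q_all = 1251.1 / 3 = 417.03 kPa.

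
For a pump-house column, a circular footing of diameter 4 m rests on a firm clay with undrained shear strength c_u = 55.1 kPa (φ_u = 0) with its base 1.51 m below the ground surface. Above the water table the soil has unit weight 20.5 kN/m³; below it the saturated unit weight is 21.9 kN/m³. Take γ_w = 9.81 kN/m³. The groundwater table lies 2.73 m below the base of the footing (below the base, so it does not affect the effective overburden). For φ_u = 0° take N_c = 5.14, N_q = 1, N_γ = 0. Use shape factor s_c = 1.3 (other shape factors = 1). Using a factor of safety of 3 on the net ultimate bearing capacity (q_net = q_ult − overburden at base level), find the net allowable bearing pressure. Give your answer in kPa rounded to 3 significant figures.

q_all(net) ≈ 123 kPa

Effective surcharge at the founding depth q = γ·D_f = 20.5 × 1.51 = 30.955 kPa.
q_ult = c·N_c·s_c + q·N_q
     = 55.1 × 5.14 × 1.3 + 30.955 × 1
     = 368.18 + 30.955 = 399.13 kPa.
q_net = 399.13 − 30.955 = 368.18 kPa.
q_all(net) = 368.18 / 3 = 122.73 kPa.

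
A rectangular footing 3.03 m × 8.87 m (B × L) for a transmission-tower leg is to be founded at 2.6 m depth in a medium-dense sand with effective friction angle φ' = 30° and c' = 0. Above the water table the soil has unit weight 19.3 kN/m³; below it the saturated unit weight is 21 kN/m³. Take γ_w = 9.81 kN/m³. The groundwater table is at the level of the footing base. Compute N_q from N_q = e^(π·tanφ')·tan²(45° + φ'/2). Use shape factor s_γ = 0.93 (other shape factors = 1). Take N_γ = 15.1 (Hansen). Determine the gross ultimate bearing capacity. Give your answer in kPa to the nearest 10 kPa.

tan30° = 0.5774, so N_q = e^(π×0.5774)·tan²(60°) = 6.134 × 3.0 = 18.4.
q = γ·D_f = 19.3 × 2.6 = 50.18 kPa.
For the ½γBN_γ term take γ' = 21 − 9.81 = 11.19 kN/m³ (soil below base is submerged).
q·N_q = 50.18 × 18.401 = 923.37 kPa
0.5·γ·B·N_γ·s_γ = 0.5 × 11.19 × 3.03 × 15.1 × 0.93 = 238.07 kPa
q_ult = 923.37 + 238.07 = 1161.4 kPa.

q_ult ≈ 1160 kPa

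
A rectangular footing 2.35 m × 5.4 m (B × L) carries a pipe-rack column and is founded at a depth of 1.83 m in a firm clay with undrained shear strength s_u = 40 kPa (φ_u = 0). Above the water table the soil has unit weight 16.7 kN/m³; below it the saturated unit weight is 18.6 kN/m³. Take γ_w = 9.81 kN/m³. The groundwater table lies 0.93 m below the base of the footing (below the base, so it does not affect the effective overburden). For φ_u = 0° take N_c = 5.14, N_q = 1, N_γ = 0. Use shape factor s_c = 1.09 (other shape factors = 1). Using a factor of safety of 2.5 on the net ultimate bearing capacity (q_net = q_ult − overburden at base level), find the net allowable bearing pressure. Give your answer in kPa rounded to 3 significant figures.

q_all(net) ≈ 89.6 kPa

q = γ·D_f = 16.7 × 1.83 = 30.561 kPa.
c·N_c·s_c = 40 × 5.14 × 1.09 = 224.1 kPa
q·N_q = 30.561 × 1 = 30.561 kPa
q_ult = 224.1 + 30.561 = 254.67 kPa.
q_net = 254.67 − 30.561 = 224.1 kPa.
q_all(net) = 224.1 / 2.5 = 89.642 kPa.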